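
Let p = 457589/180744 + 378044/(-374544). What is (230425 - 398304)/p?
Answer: -13927492986984/126296605 ≈ -1.1028e+5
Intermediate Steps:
p = 126296605/82961496 (p = 457589*(1/180744) + 378044*(-1/374544) = 26917/10632 - 94511/93636 = 126296605/82961496 ≈ 1.5224)
(230425 - 398304)/p = (230425 - 398304)/(126296605/82961496) = -167879*82961496/126296605 = -13927492986984/126296605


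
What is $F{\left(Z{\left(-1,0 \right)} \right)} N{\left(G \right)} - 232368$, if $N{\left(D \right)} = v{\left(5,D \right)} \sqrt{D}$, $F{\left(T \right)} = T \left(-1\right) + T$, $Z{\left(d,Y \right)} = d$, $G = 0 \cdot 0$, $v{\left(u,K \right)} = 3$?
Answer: $-232368$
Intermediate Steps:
$G = 0$
$F{\left(T \right)} = 0$ ($F{\left(T \right)} = - T + T = 0$)
$N{\left(D \right)} = 3 \sqrt{D}$
$F{\left(Z{\left(-1,0 \right)} \right)} N{\left(G \right)} - 232368 = 0 \cdot 3 \sqrt{0} - 232368 = 0 \cdot 3 \cdot 0 - 232368 = 0 \cdot 0 - 232368 = 0 - 232368 = -232368$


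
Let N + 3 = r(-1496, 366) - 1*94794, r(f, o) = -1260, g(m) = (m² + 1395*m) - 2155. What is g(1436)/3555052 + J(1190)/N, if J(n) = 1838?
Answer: 13233133469/11775435516 ≈ 1.1238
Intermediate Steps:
g(m) = -2155 + m² + 1395*m
N = -96057 (N = -3 + (-1260 - 1*94794) = -3 + (-1260 - 94794) = -3 - 96054 = -96057)
g(1436)/3555052 + J(1190)/N = (-2155 + 1436² + 1395*1436)/3555052 + 1838/(-96057) = (-2155 + 2062096 + 2003220)*(1/3555052) + 1838*(-1/96057) = 4063161*(1/3555052) - 1838/96057 = 140109/122588 - 1838/96057 = 13233133469/11775435516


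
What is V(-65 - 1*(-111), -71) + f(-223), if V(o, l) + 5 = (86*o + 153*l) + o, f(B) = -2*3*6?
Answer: -6902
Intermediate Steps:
f(B) = -36 (f(B) = -6*6 = -36)
V(o, l) = -5 + 87*o + 153*l (V(o, l) = -5 + ((86*o + 153*l) + o) = -5 + (87*o + 153*l) = -5 + 87*o + 153*l)
V(-65 - 1*(-111), -71) + f(-223) = (-5 + 87*(-65 - 1*(-111)) + 153*(-71)) - 36 = (-5 + 87*(-65 + 111) - 10863) - 36 = (-5 + 87*46 - 10863) - 36 = (-5 + 4002 - 10863) - 36 = -6866 - 36 = -6902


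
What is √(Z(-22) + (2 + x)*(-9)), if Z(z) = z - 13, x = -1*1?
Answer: 2*I*√11 ≈ 6.6332*I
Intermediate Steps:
x = -1
Z(z) = -13 + z
√(Z(-22) + (2 + x)*(-9)) = √((-13 - 22) + (2 - 1)*(-9)) = √(-35 + 1*(-9)) = √(-35 - 9) = √(-44) = 2*I*√11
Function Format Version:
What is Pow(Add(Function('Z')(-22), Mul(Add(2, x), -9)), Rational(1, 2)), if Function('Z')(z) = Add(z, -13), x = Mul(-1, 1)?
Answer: Mul(2, I, Pow(11, Rational(1, 2))) ≈ Mul(6.6332, I)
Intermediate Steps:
x = -1
Function('Z')(z) = Add(-13, z)
Pow(Add(Function('Z')(-22), Mul(Add(2, x), -9)), Rational(1, 2)) = Pow(Add(Add(-13, -22), Mul(Add(2, -1), -9)), Rational(1, 2)) = Pow(Add(-35, Mul(1, -9)), Rational(1, 2)) = Pow(Add(-35, -9), Rational(1, 2)) = Pow(-44, Rational(1, 2)) = Mul(2, I, Pow(11, Rational(1, 2)))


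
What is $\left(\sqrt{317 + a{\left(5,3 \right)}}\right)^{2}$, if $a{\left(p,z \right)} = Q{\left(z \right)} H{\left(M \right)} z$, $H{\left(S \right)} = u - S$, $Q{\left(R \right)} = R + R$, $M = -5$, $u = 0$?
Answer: $407$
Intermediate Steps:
$Q{\left(R \right)} = 2 R$
$H{\left(S \right)} = - S$ ($H{\left(S \right)} = 0 - S = - S$)
$a{\left(p,z \right)} = 10 z^{2}$ ($a{\left(p,z \right)} = 2 z \left(\left(-1\right) \left(-5\right)\right) z = 2 z 5 z = 10 z z = 10 z^{2}$)
$\left(\sqrt{317 + a{\left(5,3 \right)}}\right)^{2} = \left(\sqrt{317 + 10 \cdot 3^{2}}\right)^{2} = \left(\sqrt{317 + 10 \cdot 9}\right)^{2} = \left(\sqrt{317 + 90}\right)^{2} = \left(\sqrt{407}\right)^{2} = 407$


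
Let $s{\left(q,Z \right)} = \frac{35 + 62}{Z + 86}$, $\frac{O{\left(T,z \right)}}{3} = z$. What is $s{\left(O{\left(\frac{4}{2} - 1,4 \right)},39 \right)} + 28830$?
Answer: $\frac{3603847}{125} \approx 28831.0$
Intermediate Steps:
$O{\left(T,z \right)} = 3 z$
$s{\left(q,Z \right)} = \frac{97}{86 + Z}$
$s{\left(O{\left(\frac{4}{2} - 1,4 \right)},39 \right)} + 28830 = \frac{97}{86 + 39} + 28830 = \frac{97}{125} + 28830 = \frac{3603847}{125}$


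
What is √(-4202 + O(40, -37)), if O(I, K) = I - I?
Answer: I*√4202 ≈ 64.823*I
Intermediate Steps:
O(I, K) = 0
√(-4202 + O(40, -37)) = √(-4202 + 0) = √(-4202) = I*√4202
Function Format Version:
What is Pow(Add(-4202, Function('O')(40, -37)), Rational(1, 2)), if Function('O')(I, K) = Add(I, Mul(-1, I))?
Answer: Mul(I, Pow(4202, Rational(1, 2))) ≈ Mul(64.823, I)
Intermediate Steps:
Function('O')(I, K) = 0
Pow(Add(-4202, Function('O')(40, -37)), Rational(1, 2)) = Pow(Add(-4202, 0), Rational(1, 2)) = Pow(-4202, Rational(1, 2)) = Mul(I, Pow(4202, Rational(1, 2)))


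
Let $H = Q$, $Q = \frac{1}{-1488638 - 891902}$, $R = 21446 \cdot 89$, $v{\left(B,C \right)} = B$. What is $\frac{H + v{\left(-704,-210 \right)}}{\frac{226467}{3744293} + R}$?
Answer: $- \frac{6275061241531173}{17013028570642716860} \approx -0.00036884$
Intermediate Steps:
$R = 1908694$
$Q = - \frac{1}{2380540}$ ($Q = \frac{1}{-2380540} = - \frac{1}{2380540} \approx -4.2007 \cdot 10^{-7}$)
$H = - \frac{1}{2380540} \approx -4.2007 \cdot 10^{-7}$
$\frac{H + v{\left(-704,-210 \right)}}{\frac{226467}{3744293} + R} = \frac{- \frac{1}{2380540} - 704}{\frac{226467}{3744293} + 1908694} = - \frac{1675900161}{2380540 \left(226467 \cdot \frac{1}{3744293} + 1908694\right)} = - \frac{1675900161}{2380540 \left(\frac{226467}{3744293} + 1908694\right)} = - \frac{1675900161}{2380540 \cdot \frac{7146709809809}{3744293}} = \left(- \frac{1675900161}{2380540}\right) \frac{3744293}{7146709809809} = - \frac{6275061241531173}{17013028570642716860}$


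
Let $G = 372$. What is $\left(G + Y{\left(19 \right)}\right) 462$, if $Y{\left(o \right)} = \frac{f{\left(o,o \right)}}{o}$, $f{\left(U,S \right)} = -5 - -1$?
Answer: $\frac{3263568}{19} \approx 1.7177 \cdot 10^{5}$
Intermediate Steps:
$f{\left(U,S \right)} = -4$ ($f{\left(U,S \right)} = -5 + 1 = -4$)
$Y{\left(o \right)} = - \frac{4}{o}$
$\left(G + Y{\left(19 \right)}\right) 462 = \left(372 - \frac{4}{19}\right) 462 = \frac{7064}{19} \cdot 462 = \frac{3263568}{19}$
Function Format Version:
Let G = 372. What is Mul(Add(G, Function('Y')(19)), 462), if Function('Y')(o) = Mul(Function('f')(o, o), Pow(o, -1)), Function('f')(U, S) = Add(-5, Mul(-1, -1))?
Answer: Rational(3263568, 19) ≈ 1.7177e+5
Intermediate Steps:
Function('f')(U, S) = -4 (Function('f')(U, S) = Add(-5, 1) = -4)
Function('Y')(o) = Mul(-4, Pow(o, -1))
Mul(Add(G, Function('Y')(19)), 462) = Mul(Add(372, Mul(-4, Pow(19, -1))), 462) = Mul(Add(372, Mul(-4, Rational(1, 19))), 462) = Mul(Add(372, Rational(-4, 19)), 462) = Mul(Rational(7064, 19), 462) = Rational(3263568, 19)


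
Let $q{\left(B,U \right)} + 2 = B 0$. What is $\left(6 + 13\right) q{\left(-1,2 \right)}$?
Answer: $-38$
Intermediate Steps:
$q{\left(B,U \right)} = -2$ ($q{\left(B,U \right)} = -2 + B 0 = -2 + 0 = -2$)
$\left(6 + 13\right) q{\left(-1,2 \right)} = \left(6 + 13\right) \left(-2\right) = 19 \left(-2\right) = -38$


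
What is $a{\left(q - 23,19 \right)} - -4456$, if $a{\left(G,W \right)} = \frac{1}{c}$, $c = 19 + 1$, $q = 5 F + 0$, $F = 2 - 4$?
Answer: $\frac{89121}{20} \approx 4456.0$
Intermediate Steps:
$F = -2$
$q = -10$ ($q = 5 \left(-2\right) + 0 = -10 + 0 = -10$)
$c = 20$
$a{\left(G,W \right)} = \frac{1}{20}$
$a{\left(q - 23,19 \right)} - -4456 = \frac{1}{20} - -4456 = \frac{1}{20} + 4456 = \frac{89121}{20}$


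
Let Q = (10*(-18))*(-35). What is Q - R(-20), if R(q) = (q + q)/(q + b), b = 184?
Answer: 258310/41 ≈ 6300.2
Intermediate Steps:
Q = 6300 (Q = -180*(-35) = 6300)
R(q) = 2*q/(184 + q) (R(q) = (q + q)/(q + 184) = (2*q)/(184 + q) = 2*q/(184 + q))
Q - R(-20) = 6300 - 2*(-20)/(184 - 20) = 6300 - 2*(-20)/164 = 6300 - 1*(-10/41) = 6300 + 10/41 = 258310/41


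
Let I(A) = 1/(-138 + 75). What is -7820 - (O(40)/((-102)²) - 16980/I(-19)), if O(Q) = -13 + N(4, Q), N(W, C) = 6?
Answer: -11210934233/10404 ≈ -1.0776e+6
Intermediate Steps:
O(Q) = -7 (O(Q) = -13 + 6 = -7)
I(A) = -1/63 (I(A) = 1/(-63) = -1/63)
-7820 - (O(40)/((-102)²) - 16980/I(-19)) = -7820 - (-7/((-102)²) - 16980/(-1/63)) = -7820 - (-7/10404 - 16980*(-63)) = -7820 - (-7*1/10404 + 1069740) = -7820 - (-7/10404 + 1069740) = -7820 - 1*11129574953/10404 = -7820 - 11129574953/10404 = -11210934233/10404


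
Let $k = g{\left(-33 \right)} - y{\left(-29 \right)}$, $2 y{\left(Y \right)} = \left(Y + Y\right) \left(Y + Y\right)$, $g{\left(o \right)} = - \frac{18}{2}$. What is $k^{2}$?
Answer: $2859481$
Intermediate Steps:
$g{\left(o \right)} = -9$ ($g{\left(o \right)} = \left(-18\right) \frac{1}{2} = -9$)
$y{\left(Y \right)} = 2 Y^{2}$ ($y{\left(Y \right)} = \frac{\left(Y + Y\right) \left(Y + Y\right)}{2} = \frac{2 Y 2 Y}{2} = \frac{4 Y^{2}}{2} = 2 Y^{2}$)
$k = -1691$ ($k = -9 - 2 \left(-29\right)^{2} = -9 - 2 \cdot 841 = -9 - 1682 = -1691$)
$k^{2} = \left(-1691\right)^{2} = 2859481$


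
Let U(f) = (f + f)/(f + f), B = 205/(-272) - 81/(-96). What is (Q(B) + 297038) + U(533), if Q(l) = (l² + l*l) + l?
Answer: 43952282481/147968 ≈ 2.9704e+5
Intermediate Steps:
B = 49/544 (B = 205*(-1/272) - 81*(-1/96) = -205/272 + 27/32 = 49/544 ≈ 0.090074)
Q(l) = l + 2*l² (Q(l) = (l² + l²) + l = 2*l² + l = l + 2*l²)
U(f) = 1 (U(f) = (2*f)/((2*f)) = (2*f)*(1/(2*f)) = 1)
(Q(B) + 297038) + U(533) = (49*(1 + 2*(49/544))/544 + 297038) + 1 = (49*(1 + 49/272)/544 + 297038) + 1 = ((49/544)*(321/272) + 297038) + 1 = (15729/147968 + 297038) + 1 = 43952134513/147968 + 1 = 43952282481/147968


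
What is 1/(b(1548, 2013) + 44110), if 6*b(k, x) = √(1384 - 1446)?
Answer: 793980/35022457831 - 3*I*√62/35022457831 ≈ 2.2671e-5 - 6.7448e-10*I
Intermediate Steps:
b(k, x) = I*√62/6 (b(k, x) = √(1384 - 1446)/6 = √(-62)/6 = (I*√62)/6 = I*√62/6)
1/(b(1548, 2013) + 44110) = 1/(I*√62/6 + 44110) = 1/(44110 + I*√62/6)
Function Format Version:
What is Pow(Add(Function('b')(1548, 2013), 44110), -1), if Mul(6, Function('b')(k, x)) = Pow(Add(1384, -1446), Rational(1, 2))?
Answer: Add(Rational(793980, 35022457831), Mul(Rational(-3, 35022457831), I, Pow(62, Rational(1, 2)))) ≈ Add(2.2671e-5, Mul(-6.7448e-10, I))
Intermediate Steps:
Function('b')(k, x) = Mul(Rational(1, 6), I, Pow(62, Rational(1, 2))) (Function('b')(k, x) = Mul(Rational(1, 6), Pow(Add(1384, -1446), Rational(1, 2))) = Mul(Rational(1, 6), Pow(-62, Rational(1, 2))) = Mul(Rational(1, 6), Mul(I, Pow(62, Rational(1, 2)))) = Mul(Rational(1, 6), I, Pow(62, Rational(1, 2))))
Pow(Add(Function('b')(1548, 2013), 44110), -1) = Pow(Add(Mul(Rational(1, 6), I, Pow(62, Rational(1, 2))), 44110), -1) = Pow(Add(44110, Mul(Rational(1, 6), I, Pow(62, Rational(1, 2)))), -1)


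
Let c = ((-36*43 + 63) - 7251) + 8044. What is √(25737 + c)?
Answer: √25045 ≈ 158.26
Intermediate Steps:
c = -692 (c = ((-1548 + 63) - 7251) + 8044 = (-1485 - 7251) + 8044 = -8736 + 8044 = -692)
√(25737 + c) = √(25737 - 692) = √25045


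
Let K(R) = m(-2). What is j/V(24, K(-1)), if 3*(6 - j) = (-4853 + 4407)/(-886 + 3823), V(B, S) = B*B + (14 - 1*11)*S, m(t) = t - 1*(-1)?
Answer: 53312/5048703 ≈ 0.010560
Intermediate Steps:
m(t) = 1 + t (m(t) = t + 1 = 1 + t)
K(R) = -1 (K(R) = 1 - 2 = -1)
V(B, S) = B² + 3*S (V(B, S) = B² + (14 - 11)*S = B² + 3*S)
j = 53312/8811 (j = 6 - (-4853 + 4407)/(3*(-886 + 3823)) = 6 - (-446)/(3*2937) = 6 - ⅓*(-446/2937) = 6 + 446/8811 = 53312/8811 ≈ 6.0506)
j/V(24, K(-1)) = 53312/(8811*(24² + 3*(-1))) = 53312/(8811*(576 - 3)) = (53312/8811)/573 = (53312/8811)*(1/573) = 53312/5048703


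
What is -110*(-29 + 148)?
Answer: -13090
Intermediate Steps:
-110*(-29 + 148) = -110*119 = -13090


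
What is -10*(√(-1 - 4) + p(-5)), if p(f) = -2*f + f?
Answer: -50 - 10*I*√5 ≈ -50.0 - 22.361*I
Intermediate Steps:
p(f) = -f
-10*(√(-1 - 4) + p(-5)) = -10*(√(-1 - 4) - 1*(-5)) = -10*(√(-5) + 5) = -10*(I*√5 + 5) = -10*(5 + I*√5) = -50 - 10*I*√5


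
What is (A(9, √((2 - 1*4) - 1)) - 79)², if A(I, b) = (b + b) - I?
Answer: 7732 - 352*I*√3 ≈ 7732.0 - 609.68*I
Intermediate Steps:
A(I, b) = -I + 2*b (A(I, b) = 2*b - I = -I + 2*b)
(A(9, √((2 - 1*4) - 1)) - 79)² = ((-1*9 + 2*√((2 - 1*4) - 1)) - 79)² = ((-9 + 2*√((2 - 4) - 1)) - 79)² = ((-9 + 2*√(-2 - 1)) - 79)² = ((-9 + 2*√(-3)) - 79)² = ((-9 + 2*(I*√3)) - 79)² = ((-9 + 2*I*√3) - 79)² = (-88 + 2*I*√3)²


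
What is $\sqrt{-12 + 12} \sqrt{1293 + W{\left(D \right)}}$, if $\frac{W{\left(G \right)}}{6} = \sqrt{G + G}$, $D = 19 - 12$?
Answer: $0$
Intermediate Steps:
$D = 7$
$W{\left(G \right)} = 6 \sqrt{2} \sqrt{G}$ ($W{\left(G \right)} = 6 \sqrt{G + G} = 6 \sqrt{2 G} = 6 \sqrt{2} \sqrt{G}$)
$\sqrt{-12 + 12} \sqrt{1293 + W{\left(D \right)}} = \sqrt{-12 + 12} \sqrt{1293 + 6 \sqrt{2} \sqrt{7}} = \sqrt{0} \sqrt{1293 + 6 \sqrt{14}} = 0 \sqrt{1293 + 6 \sqrt{14}} = 0$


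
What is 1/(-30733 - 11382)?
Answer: -1/42115 ≈ -2.3745e-5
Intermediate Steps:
1/(-30733 - 11382) = 1/(-42115) = -1/42115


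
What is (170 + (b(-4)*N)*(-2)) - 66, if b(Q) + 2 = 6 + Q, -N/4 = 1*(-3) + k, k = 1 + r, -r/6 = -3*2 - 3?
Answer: 104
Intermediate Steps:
r = 54 (r = -6*(-3*2 - 3) = -6*(-6 - 3) = -6*(-9) = 54)
k = 55 (k = 1 + 54 = 55)
N = -208 (N = -4*(1*(-3) + 55) = -4*(-3 + 55) = -4*52 = -208)
b(Q) = 4 + Q (b(Q) = -2 + (6 + Q) = 4 + Q)
(170 + (b(-4)*N)*(-2)) - 66 = (170 + ((4 - 4)*(-208))*(-2)) - 66 = (170 + (0*(-208))*(-2)) - 66 = (170 + 0*(-2)) - 66 = (170 + 0) - 66 = 170 - 66 = 104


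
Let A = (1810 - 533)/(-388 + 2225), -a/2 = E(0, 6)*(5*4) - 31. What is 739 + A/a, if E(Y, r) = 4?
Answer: 133037937/180026 ≈ 738.99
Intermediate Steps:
a = -98 (a = -2*(4*(5*4) - 31) = -2*(4*20 - 31) = -2*(80 - 31) = -2*49 = -98)
A = 1277/1837 ≈ 0.69516
739 + A/a = 739 + (1277/1837)/(-98) = 739 + (1277/1837)*(-1/98) = 739 - 1277/180026 = 133037937/180026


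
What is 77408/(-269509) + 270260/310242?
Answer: 24411144802/41806505589 ≈ 0.58391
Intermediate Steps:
77408/(-269509) + 270260/310242 = 77408*(-1/269509) + 270260*(1/310242) = -77408/269509 + 135130/155121 = 24411144802/41806505589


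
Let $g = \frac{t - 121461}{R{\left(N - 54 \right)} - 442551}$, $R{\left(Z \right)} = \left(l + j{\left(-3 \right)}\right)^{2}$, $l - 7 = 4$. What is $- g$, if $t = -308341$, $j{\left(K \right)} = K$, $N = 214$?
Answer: $- \frac{429802}{442487} \approx -0.97133$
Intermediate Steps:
$l = 11$ ($l = 7 + 4 = 11$)
$R{\left(Z \right)} = 64$ ($R{\left(Z \right)} = \left(11 - 3\right)^{2} = 8^{2} = 64$)
$g = \frac{429802}{442487}$ ($g = \frac{-308341 - 121461}{64 - 442551} = - \frac{429802}{-442487} = \left(-429802\right) \left(- \frac{1}{442487}\right) = \frac{429802}{442487} \approx 0.97133$)
$- g = \left(-1\right) \frac{429802}{442487} = - \frac{429802}{442487}$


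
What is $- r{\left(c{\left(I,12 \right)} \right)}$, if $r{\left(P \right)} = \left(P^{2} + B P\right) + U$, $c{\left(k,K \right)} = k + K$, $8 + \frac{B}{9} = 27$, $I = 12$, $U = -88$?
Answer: $-4592$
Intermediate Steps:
$B = 171$ ($B = -72 + 9 \cdot 27 = -72 + 243 = 171$)
$c{\left(k,K \right)} = K + k$
$r{\left(P \right)} = -88 + P^{2} + 171 P$ ($r{\left(P \right)} = \left(P^{2} + 171 P\right) - 88 = -88 + P^{2} + 171 P$)
$- r{\left(c{\left(I,12 \right)} \right)} = - (-88 + \left(12 + 12\right)^{2} + 171 \left(12 + 12\right)) = - (-88 + 24^{2} + 171 \cdot 24) = - (-88 + 576 + 4104) = \left(-1\right) 4592 = -4592$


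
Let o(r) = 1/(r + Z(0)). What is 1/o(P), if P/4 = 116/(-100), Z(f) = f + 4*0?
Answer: -116/25 ≈ -4.6400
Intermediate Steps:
Z(f) = f (Z(f) = f + 0 = f)
P = -116/25 (P = 4*(116/(-100)) = 4*(116*(-1/100)) = 4*(-29/25) = -116/25 ≈ -4.6400)
o(r) = 1/r (o(r) = 1/(r + 0) = 1/r)
1/o(P) = 1/(1/(-116/25)) = 1/(-25/116) = -116/25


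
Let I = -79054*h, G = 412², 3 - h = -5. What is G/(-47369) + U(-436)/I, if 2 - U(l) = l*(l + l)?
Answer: -1540384781/516511576 ≈ -2.9823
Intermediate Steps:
h = 8 (h = 3 - 1*(-5) = 3 + 5 = 8)
U(l) = 2 - 2*l² (U(l) = 2 - l*(l + l) = 2 - l*2*l = 2 - 2*l²)
G = 169744
I = -632432 (I = -79054*8 = -632432)
G/(-47369) + U(-436)/I = 169744/(-47369) + (2 - 2*(-436)²)/(-632432) = 169744*(-1/47369) + (2 - 2*190096)*(-1/632432) = -169744/47369 + (2 - 380192)*(-1/632432) = -169744/47369 - 380190*(-1/632432) = -169744/47369 + 6555/10904 = -1540384781/516511576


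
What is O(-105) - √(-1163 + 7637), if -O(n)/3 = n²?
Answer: -33075 - √6474 ≈ -33155.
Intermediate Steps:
O(n) = -3*n²
O(-105) - √(-1163 + 7637) = -3*(-105)² - √(-1163 + 7637) = -3*11025 - √6474 = -33075 - √6474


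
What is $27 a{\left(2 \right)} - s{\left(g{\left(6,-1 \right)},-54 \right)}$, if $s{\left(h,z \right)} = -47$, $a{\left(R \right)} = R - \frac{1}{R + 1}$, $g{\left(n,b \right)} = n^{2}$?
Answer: $92$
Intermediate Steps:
$a{\left(R \right)} = R - \frac{1}{1 + R}$
$27 a{\left(2 \right)} - s{\left(g{\left(6,-1 \right)},-54 \right)} = 27 \frac{-1 + 2 + 2^{2}}{1 + 2} - -47 = 27 \frac{-1 + 2 + 4}{3} + 47 = 27 \cdot \frac{1}{3} \cdot 5 + 47 = 27 \cdot \frac{5}{3} + 47 = 45 + 47 = 92$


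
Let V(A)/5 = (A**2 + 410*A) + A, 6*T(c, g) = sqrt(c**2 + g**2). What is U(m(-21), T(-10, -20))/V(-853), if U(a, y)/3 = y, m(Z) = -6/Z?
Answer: sqrt(5)/377026 ≈ 5.9308e-6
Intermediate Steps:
T(c, g) = sqrt(c**2 + g**2)/6
U(a, y) = 3*y
V(A) = 5*A**2 + 2055*A (V(A) = 5*((A**2 + 410*A) + A) = 5*(A**2 + 411*A) = 5*A**2 + 2055*A)
U(m(-21), T(-10, -20))/V(-853) = (3*(sqrt((-10)**2 + (-20)**2)/6))/((5*(-853)*(411 - 853))) = (3*(sqrt(100 + 400)/6))/((5*(-853)*(-442))) = (3*(sqrt(500)/6))/1885130 = (3*((10*sqrt(5))/6))*(1/1885130) = (3*(5*sqrt(5)/3))*(1/1885130) = (5*sqrt(5))*(1/1885130) = sqrt(5)/377026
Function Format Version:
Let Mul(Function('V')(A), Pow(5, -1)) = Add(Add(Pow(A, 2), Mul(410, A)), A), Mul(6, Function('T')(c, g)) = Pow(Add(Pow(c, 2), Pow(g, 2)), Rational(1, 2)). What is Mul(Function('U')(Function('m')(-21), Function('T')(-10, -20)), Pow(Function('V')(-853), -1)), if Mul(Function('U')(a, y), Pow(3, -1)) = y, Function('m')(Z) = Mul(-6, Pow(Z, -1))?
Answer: Mul(Rational(1, 377026), Pow(5, Rational(1, 2))) ≈ 5.9308e-6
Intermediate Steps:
Function('T')(c, g) = Mul(Rational(1, 6), Pow(Add(Pow(c, 2), Pow(g, 2)), Rational(1, 2)))
Function('U')(a, y) = Mul(3, y)
Function('V')(A) = Add(Mul(5, Pow(A, 2)), Mul(2055, A)) (Function('V')(A) = Mul(5, Add(Add(Pow(A, 2), Mul(410, A)), A)) = Mul(5, Add(Pow(A, 2), Mul(411, A))) = Add(Mul(5, Pow(A, 2)), Mul(2055, A)))
Mul(Function('U')(Function('m')(-21), Function('T')(-10, -20)), Pow(Function('V')(-853), -1)) = Mul(Mul(3, Mul(Rational(1, 6), Pow(Add(Pow(-10, 2), Pow(-20, 2)), Rational(1, 2)))), Pow(Mul(5, -853, Add(411, -853)), -1)) = Mul(Mul(3, Mul(Rational(1, 6), Pow(Add(100, 400), Rational(1, 2)))), Pow(Mul(5, -853, -442), -1)) = Mul(Mul(3, Mul(Rational(1, 6), Pow(500, Rational(1, 2)))), Pow(1885130, -1)) = Mul(Mul(3, Mul(Rational(1, 6), Mul(10, Pow(5, Rational(1, 2))))), Rational(1, 1885130)) = Mul(Mul(3, Mul(Rational(5, 3), Pow(5, Rational(1, 2)))), Rational(1, 1885130)) = Mul(Mul(5, Pow(5, Rational(1, 2))), Rational(1, 1885130)) = Mul(Rational(1, 377026), Pow(5, Rational(1, 2)))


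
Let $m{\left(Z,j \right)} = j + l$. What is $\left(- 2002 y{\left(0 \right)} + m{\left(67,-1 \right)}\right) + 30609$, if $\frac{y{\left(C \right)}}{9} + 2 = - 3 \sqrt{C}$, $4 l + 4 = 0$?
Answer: $66643$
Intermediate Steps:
$l = -1$ ($l = -1 + \frac{1}{4} \cdot 0 = -1 + 0 = -1$)
$y{\left(C \right)} = -18 - 27 \sqrt{C}$ ($y{\left(C \right)} = -18 + 9 \left(- 3 \sqrt{C}\right) = -18 - 27 \sqrt{C}$)
$m{\left(Z,j \right)} = -1 + j$ ($m{\left(Z,j \right)} = j - 1 = -1 + j$)
$\left(- 2002 y{\left(0 \right)} + m{\left(67,-1 \right)}\right) + 30609 = \left(- 2002 \left(-18 - 27 \sqrt{0}\right) - 2\right) + 30609 = \left(- 2002 \left(-18 - 0\right) - 2\right) + 30609 = \left(- 2002 \left(-18 + 0\right) - 2\right) + 30609 = \left(\left(-2002\right) \left(-18\right) - 2\right) + 30609 = \left(36036 - 2\right) + 30609 = 36034 + 30609 = 66643$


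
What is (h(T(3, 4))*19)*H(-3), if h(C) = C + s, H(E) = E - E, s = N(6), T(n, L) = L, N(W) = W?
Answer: 0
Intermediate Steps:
s = 6
H(E) = 0
h(C) = 6 + C (h(C) = C + 6 = 6 + C)
(h(T(3, 4))*19)*H(-3) = ((6 + 4)*19)*0 = (10*19)*0 = 190*0 = 0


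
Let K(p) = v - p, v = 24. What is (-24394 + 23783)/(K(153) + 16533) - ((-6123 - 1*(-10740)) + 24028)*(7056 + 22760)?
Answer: -14010317165891/16404 ≈ -8.5408e+8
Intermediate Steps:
K(p) = 24 - p
(-24394 + 23783)/(K(153) + 16533) - ((-6123 - 1*(-10740)) + 24028)*(7056 + 22760) = (-24394 + 23783)/((24 - 1*153) + 16533) - ((-6123 - 1*(-10740)) + 24028)*(7056 + 22760) = -611/((24 - 153) + 16533) - ((-6123 + 10740) + 24028)*29816 = -611/(-129 + 16533) - (4617 + 24028)*29816 = -611/16404 - 28645*29816 = -611*1/16404 - 1*854079320 = -611/16404 - 854079320 = -14010317165891/16404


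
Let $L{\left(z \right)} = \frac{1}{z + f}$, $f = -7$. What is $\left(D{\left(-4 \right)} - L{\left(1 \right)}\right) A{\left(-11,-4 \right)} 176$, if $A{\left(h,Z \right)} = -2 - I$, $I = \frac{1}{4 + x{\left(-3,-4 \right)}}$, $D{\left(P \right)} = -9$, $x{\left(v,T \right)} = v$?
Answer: $4664$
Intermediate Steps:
$L{\left(z \right)} = \frac{1}{-7 + z}$ ($L{\left(z \right)} = \frac{1}{z - 7} = \frac{1}{-7 + z}$)
$I = 1$ ($I = \frac{1}{4 - 3} = 1^{-1} = 1$)
$A{\left(h,Z \right)} = -3$ ($A{\left(h,Z \right)} = -2 - 1 = -3$)
$\left(D{\left(-4 \right)} - L{\left(1 \right)}\right) A{\left(-11,-4 \right)} 176 = \left(-9 - \frac{1}{-7 + 1}\right) \left(-3\right) 176 = \left(-9 - \frac{1}{-6}\right) \left(-3\right) 176 = \left(-9 - - \frac{1}{6}\right) \left(-3\right) 176 = \left(-9 + \frac{1}{6}\right) \left(-3\right) 176 = \left(- \frac{53}{6}\right) \left(-3\right) 176 = \frac{53}{2} \cdot 176 = 4664$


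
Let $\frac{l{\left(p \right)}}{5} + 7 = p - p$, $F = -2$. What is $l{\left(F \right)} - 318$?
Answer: $-353$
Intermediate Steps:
$l{\left(p \right)} = -35$ ($l{\left(p \right)} = -35 + 5 \left(p - p\right) = -35 + 5 \cdot 0 = -35 + 0 = -35$)
$l{\left(F \right)} - 318 = -35 - 318 = -353$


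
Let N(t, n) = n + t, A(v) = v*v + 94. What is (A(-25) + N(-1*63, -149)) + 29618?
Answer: 30125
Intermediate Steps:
A(v) = 94 + v**2 (A(v) = v**2 + 94 = 94 + v**2)
(A(-25) + N(-1*63, -149)) + 29618 = ((94 + (-25)**2) + (-149 - 1*63)) + 29618 = ((94 + 625) + (-149 - 63)) + 29618 = (719 - 212) + 29618 = 507 + 29618 = 30125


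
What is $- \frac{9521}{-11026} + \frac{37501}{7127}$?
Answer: $\frac{481342193}{78582302} \approx 6.1253$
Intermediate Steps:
$- \frac{9521}{-11026} + \frac{37501}{7127} = \left(-9521\right) \left(- \frac{1}{11026}\right) + 37501 \cdot \frac{1}{7127} = \frac{9521}{11026} + \frac{37501}{7127} = \frac{481342193}{78582302}$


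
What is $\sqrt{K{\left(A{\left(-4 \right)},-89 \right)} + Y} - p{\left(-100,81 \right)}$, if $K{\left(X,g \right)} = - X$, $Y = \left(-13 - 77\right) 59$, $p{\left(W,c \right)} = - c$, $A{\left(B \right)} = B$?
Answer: $81 + i \sqrt{5306} \approx 81.0 + 72.842 i$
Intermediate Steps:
$Y = -5310$ ($Y = \left(-90\right) 59 = -5310$)
$\sqrt{K{\left(A{\left(-4 \right)},-89 \right)} + Y} - p{\left(-100,81 \right)} = \sqrt{\left(-1\right) \left(-4\right) - 5310} - \left(-1\right) 81 = \sqrt{4 - 5310} - -81 = \sqrt{-5306} + 81 = i \sqrt{5306} + 81 = 81 + i \sqrt{5306}$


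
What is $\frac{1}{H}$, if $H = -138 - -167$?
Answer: $\frac{1}{29} \approx 0.034483$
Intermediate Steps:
$H = 29$ ($H = -138 + 167 = 29$)
$\frac{1}{H} = \frac{1}{29}$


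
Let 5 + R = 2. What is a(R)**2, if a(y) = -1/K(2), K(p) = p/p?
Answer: 1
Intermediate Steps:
R = -3 (R = -5 + 2 = -3)
K(p) = 1
a(y) = -1 (a(y) = -1/1 = -1*1 = -1)
a(R)**2 = (-1)**2 = 1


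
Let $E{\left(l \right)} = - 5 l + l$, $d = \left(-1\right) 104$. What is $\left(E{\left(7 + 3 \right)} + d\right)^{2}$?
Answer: $20736$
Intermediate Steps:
$d = -104$
$E{\left(l \right)} = - 4 l$
$\left(E{\left(7 + 3 \right)} + d\right)^{2} = \left(- 4 \left(7 + 3\right) - 104\right)^{2} = \left(\left(-4\right) 10 - 104\right)^{2} = \left(-40 - 104\right)^{2} = \left(-144\right)^{2} = 20736$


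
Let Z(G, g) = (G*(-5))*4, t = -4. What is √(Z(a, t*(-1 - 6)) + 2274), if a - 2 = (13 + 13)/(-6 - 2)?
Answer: 11*√19 ≈ 47.948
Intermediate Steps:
a = -5/4 (a = 2 + (13 + 13)/(-6 - 2) = 2 + 26/(-8) = 2 + 26*(-⅛) = 2 - 13/4 = -5/4 ≈ -1.2500)
Z(G, g) = -20*G (Z(G, g) = -5*G*4 = -20*G)
√(Z(a, t*(-1 - 6)) + 2274) = √(-20*(-5/4) + 2274) = √(25 + 2274) = √2299 = 11*√19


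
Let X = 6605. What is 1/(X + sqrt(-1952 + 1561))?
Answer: 6605/43626416 - I*sqrt(391)/43626416 ≈ 0.0001514 - 4.5325e-7*I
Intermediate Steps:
1/(X + sqrt(-1952 + 1561)) = 1/(6605 + sqrt(-1952 + 1561)) = 1/(6605 + sqrt(-391)) = 1/(6605 + I*sqrt(391))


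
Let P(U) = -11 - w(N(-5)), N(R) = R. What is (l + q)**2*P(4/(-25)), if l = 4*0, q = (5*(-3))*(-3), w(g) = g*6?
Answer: 38475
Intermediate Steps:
w(g) = 6*g
q = 45 (q = -15*(-3) = 45)
l = 0
P(U) = 19 (P(U) = -11 - 6*(-5) = -11 - 1*(-30) = -11 + 30 = 19)
(l + q)**2*P(4/(-25)) = (0 + 45)**2*19 = 45**2*19 = 2025*19 = 38475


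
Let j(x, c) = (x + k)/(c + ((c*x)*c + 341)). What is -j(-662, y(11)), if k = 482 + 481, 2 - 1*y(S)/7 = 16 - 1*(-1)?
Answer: 301/7298314 ≈ 4.1242e-5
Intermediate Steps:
y(S) = -105 (y(S) = 14 - 7*(16 - 1*(-1)) = 14 - 7*(16 + 1) = 14 - 7*17 = 14 - 119 = -105)
k = 963
j(x, c) = (963 + x)/(341 + c + x*c**2) (j(x, c) = (x + 963)/(c + ((c*x)*c + 341)) = (963 + x)/(c + (x*c**2 + 341)) = (963 + x)/(c + (341 + x*c**2)) = (963 + x)/(341 + c + x*c**2))
-j(-662, y(11)) = -(963 - 662)/(341 - 105 - 662*(-105)**2) = -301/(341 - 105 - 662*11025) = -301/(341 - 105 - 7298550) = -301/(-7298314) = -(-1)*301/7298314 = -1*(-301/7298314) = 301/7298314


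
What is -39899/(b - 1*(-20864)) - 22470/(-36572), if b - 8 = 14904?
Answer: -163824877/327099968 ≈ -0.50084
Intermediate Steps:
b = 14912 (b = 8 + 14904 = 14912)
-39899/(b - 1*(-20864)) - 22470/(-36572) = -39899/(14912 - 1*(-20864)) - 22470/(-36572) = -39899/(14912 + 20864) - 22470*(-1/36572) = -39899/35776 + 11235/18286 = -163824877/327099968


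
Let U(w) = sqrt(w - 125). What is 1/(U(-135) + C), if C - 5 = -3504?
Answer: -3499/12243261 - 2*I*sqrt(65)/12243261 ≈ -0.00028579 - 1.317e-6*I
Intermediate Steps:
C = -3499 (C = 5 - 3504 = -3499)
U(w) = sqrt(-125 + w)
1/(U(-135) + C) = 1/(sqrt(-125 - 135) - 3499) = 1/(sqrt(-260) - 3499) = 1/(2*I*sqrt(65) - 3499) = 1/(-3499 + 2*I*sqrt(65))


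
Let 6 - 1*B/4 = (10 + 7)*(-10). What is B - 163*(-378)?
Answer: 62318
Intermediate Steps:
B = 704 (B = 24 - 4*(10 + 7)*(-10) = 24 - 68*(-10) = 24 - 4*(-170) = 24 + 680 = 704)
B - 163*(-378) = 704 - 163*(-378) = 704 + 61614 = 62318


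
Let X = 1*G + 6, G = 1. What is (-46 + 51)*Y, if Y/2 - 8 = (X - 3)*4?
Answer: 240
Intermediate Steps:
X = 7 (X = 1*1 + 6 = 1 + 6 = 7)
Y = 48 (Y = 16 + 2*((7 - 3)*4) = 16 + 2*(4*4) = 16 + 2*16 = 16 + 32 = 48)
(-46 + 51)*Y = (-46 + 51)*48 = 5*48 = 240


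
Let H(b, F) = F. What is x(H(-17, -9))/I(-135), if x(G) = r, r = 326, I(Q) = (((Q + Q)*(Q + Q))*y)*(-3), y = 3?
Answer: -163/328050 ≈ -0.00049688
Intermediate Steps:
I(Q) = -36*Q² (I(Q) = (((Q + Q)*(Q + Q))*3)*(-3) = (((2*Q)*(2*Q))*3)*(-3) = ((4*Q²)*3)*(-3) = (12*Q²)*(-3) = -36*Q²)
x(G) = 326
x(H(-17, -9))/I(-135) = 326/((-36*(-135)²)) = 326/((-36*18225)) = 326/(-656100) = 326*(-1/656100) = -163/328050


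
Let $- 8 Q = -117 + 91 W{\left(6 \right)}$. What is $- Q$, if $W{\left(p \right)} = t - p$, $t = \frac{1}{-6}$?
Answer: $- \frac{4069}{48} \approx -84.771$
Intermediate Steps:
$t = - \frac{1}{6} \approx -0.16667$
$W{\left(p \right)} = - \frac{1}{6} - p$
$Q = \frac{4069}{48}$ ($Q = - \frac{-117 + 91 \left(- \frac{1}{6} - 6\right)}{8} = - \frac{-117 + 91 \left(- \frac{37}{6}\right)}{8} = - \frac{-117 - \frac{3367}{6}}{8} = \left(- \frac{1}{8}\right) \left(- \frac{4069}{6}\right) = \frac{4069}{48} \approx 84.771$)
$- Q = \left(-1\right) \frac{4069}{48} = - \frac{4069}{48}$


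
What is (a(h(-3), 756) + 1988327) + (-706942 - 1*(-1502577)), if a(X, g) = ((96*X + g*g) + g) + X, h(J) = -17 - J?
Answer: 3354896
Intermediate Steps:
a(X, g) = g + g**2 + 97*X (a(X, g) = ((96*X + g**2) + g) + X = ((g**2 + 96*X) + g) + X = (g + g**2 + 96*X) + X = g + g**2 + 97*X)
(a(h(-3), 756) + 1988327) + (-706942 - 1*(-1502577)) = ((756 + 756**2 + 97*(-17 - 1*(-3))) + 1988327) + (-706942 - 1*(-1502577)) = ((756 + 571536 + 97*(-17 + 3)) + 1988327) + (-706942 + 1502577) = ((756 + 571536 + 97*(-14)) + 1988327) + 795635 = ((756 + 571536 - 1358) + 1988327) + 795635 = (570934 + 1988327) + 795635 = 2559261 + 795635 = 3354896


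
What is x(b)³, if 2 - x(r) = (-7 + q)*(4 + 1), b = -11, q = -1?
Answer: 74088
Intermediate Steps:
x(r) = 42 (x(r) = 2 - (-7 - 1)*(4 + 1) = 2 - (-8)*5 = 2 - 1*(-40) = 2 + 40 = 42)
x(b)³ = 42³ = 74088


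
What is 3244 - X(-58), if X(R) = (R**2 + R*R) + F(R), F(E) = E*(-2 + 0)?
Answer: -3600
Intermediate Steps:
F(E) = -2*E (F(E) = E*(-2) = -2*E)
X(R) = -2*R + 2*R**2 (X(R) = (R**2 + R*R) - 2*R = (R**2 + R**2) - 2*R = 2*R**2 - 2*R = -2*R + 2*R**2)
3244 - X(-58) = 3244 - 2*(-58)*(-1 - 58) = 3244 - 2*(-58)*(-59) = 3244 - 1*6844 = 3244 - 6844 = -3600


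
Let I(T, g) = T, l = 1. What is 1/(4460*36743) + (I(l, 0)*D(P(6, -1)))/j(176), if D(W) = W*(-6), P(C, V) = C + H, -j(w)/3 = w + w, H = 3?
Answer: 368716049/7210446320 ≈ 0.051136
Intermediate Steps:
j(w) = -6*w (j(w) = -3*(w + w) = -6*w)
P(C, V) = 3 + C (P(C, V) = C + 3 = 3 + C)
D(W) = -6*W
1/(4460*36743) + (I(l, 0)*D(P(6, -1)))/j(176) = 1/(4460*36743) + (1*(-6*(3 + 6)))/((-6*176)) = (1/4460)*(1/36743) + (1*(-6*9))/(-1056) = 1/163873780 + (1*(-54))*(-1/1056) = 1/163873780 - 54*(-1/1056) = 1/163873780 + 9/176 = 368716049/7210446320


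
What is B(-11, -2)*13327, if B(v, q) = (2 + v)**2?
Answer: 1079487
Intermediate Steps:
B(-11, -2)*13327 = (2 - 11)**2*13327 = (-9)**2*13327 = 81*13327 = 1079487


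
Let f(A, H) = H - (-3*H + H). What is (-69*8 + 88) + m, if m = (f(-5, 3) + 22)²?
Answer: 497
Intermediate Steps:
f(A, H) = 3*H (f(A, H) = H - (-2)*H = H + 2*H = 3*H)
m = 961 (m = (3*3 + 22)² = (9 + 22)² = 31² = 961)
(-69*8 + 88) + m = (-69*8 + 88) + 961 = (-552 + 88) + 961 = -464 + 961 = 497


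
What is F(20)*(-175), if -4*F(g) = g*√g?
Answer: 1750*√5 ≈ 3913.1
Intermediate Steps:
F(g) = -g^(3/2)/4 (F(g) = -g*√g/4 = -g^(3/2)/4)
F(20)*(-175) = -10*√5*(-175) = 1750*√5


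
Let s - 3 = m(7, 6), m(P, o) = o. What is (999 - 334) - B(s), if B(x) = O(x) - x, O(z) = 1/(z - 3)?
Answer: 4043/6 ≈ 673.83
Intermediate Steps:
O(z) = 1/(-3 + z)
s = 9 (s = 3 + 6 = 9)
B(x) = 1/(-3 + x) - x
(999 - 334) - B(s) = (999 - 334) - (1 - 1*9*(-3 + 9))/(-3 + 9) = 665 - (1 - 1*9*6)/6 = 665 - (1 - 54)/6 = 665 - (-53)/6 = 665 - 1*(-53/6) = 665 + 53/6 = 4043/6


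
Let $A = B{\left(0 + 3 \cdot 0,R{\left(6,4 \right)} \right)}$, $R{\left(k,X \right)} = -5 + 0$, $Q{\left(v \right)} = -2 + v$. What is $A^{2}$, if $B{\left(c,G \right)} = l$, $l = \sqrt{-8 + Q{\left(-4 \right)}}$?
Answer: $-14$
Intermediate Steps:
$R{\left(k,X \right)} = -5$
$l = i \sqrt{14}$ ($l = \sqrt{-8 - 6} = \sqrt{-14} = i \sqrt{14} \approx 3.7417 i$)
$B{\left(c,G \right)} = i \sqrt{14}$
$A = i \sqrt{14} \approx 3.7417 i$
$A^{2} = \left(i \sqrt{14}\right)^{2} = -14$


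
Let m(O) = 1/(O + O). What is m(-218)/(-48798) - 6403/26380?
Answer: -34057435151/140314745160 ≈ -0.24272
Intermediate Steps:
m(O) = 1/(2*O)
m(-218)/(-48798) - 6403/26380 = ((½)/(-218))/(-48798) - 6403/26380 = ((½)*(-1/218))*(-1/48798) - 6403*1/26380 = -1/436*(-1/48798) - 6403/26380 = 1/21275928 - 6403/26380 = -34057435151/140314745160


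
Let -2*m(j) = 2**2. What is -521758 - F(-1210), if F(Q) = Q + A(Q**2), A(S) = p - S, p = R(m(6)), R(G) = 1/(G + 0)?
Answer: 1887105/2 ≈ 9.4355e+5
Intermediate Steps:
m(j) = -2 (m(j) = -1/2*2**2 = -1/2*4 = -2)
R(G) = 1/G
p = -1/2 (p = 1/(-2) = -1/2 ≈ -0.50000)
A(S) = -1/2 - S
F(Q) = -1/2 + Q - Q**2 (F(Q) = Q + (-1/2 - Q**2) = -1/2 + Q - Q**2)
-521758 - F(-1210) = -521758 - (-1/2 - 1210 - 1*(-1210)**2) = -521758 - (-1/2 - 1210 - 1*1464100) = -521758 - (-1/2 - 1210 - 1464100) = -521758 - 1*(-2930621/2) = -521758 + 2930621/2 = 1887105/2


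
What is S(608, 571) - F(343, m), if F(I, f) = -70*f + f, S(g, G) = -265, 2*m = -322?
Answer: -11374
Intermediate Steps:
m = -161 (m = (½)*(-322) = -161)
F(I, f) = -69*f
S(608, 571) - F(343, m) = -265 - (-69)*(-161) = -265 - 1*11109 = -265 - 11109 = -11374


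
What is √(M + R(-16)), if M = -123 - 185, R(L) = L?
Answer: 18*I ≈ 18.0*I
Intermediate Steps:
M = -308
√(M + R(-16)) = √(-308 - 16) = √(-324) = 18*I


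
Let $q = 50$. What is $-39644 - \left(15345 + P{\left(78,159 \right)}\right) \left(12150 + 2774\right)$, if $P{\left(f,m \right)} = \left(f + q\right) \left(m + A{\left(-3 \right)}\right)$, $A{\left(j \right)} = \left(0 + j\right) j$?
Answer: $-549974120$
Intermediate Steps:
$A{\left(j \right)} = j^{2}$ ($A{\left(j \right)} = j j = j^{2}$)
$P{\left(f,m \right)} = \left(9 + m\right) \left(50 + f\right)$ ($P{\left(f,m \right)} = \left(f + 50\right) \left(m + \left(-3\right)^{2}\right) = \left(50 + f\right) \left(m + 9\right) = \left(50 + f\right) \left(9 + m\right) = \left(9 + m\right) \left(50 + f\right)$)
$-39644 - \left(15345 + P{\left(78,159 \right)}\right) \left(12150 + 2774\right) = -39644 - \left(15345 + \left(450 + 9 \cdot 78 + 50 \cdot 159 + 78 \cdot 159\right)\right) \left(12150 + 2774\right) = -39644 - \left(15345 + \left(450 + 702 + 7950 + 12402\right)\right) 14924 = -39644 - \left(15345 + 21504\right) 14924 = -39644 - 36849 \cdot 14924 = -39644 - 549934476 = -549974120$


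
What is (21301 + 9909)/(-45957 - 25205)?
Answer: -15605/35581 ≈ -0.43858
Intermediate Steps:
(21301 + 9909)/(-45957 - 25205) = 31210/(-71162) = 31210*(-1/71162) = -15605/35581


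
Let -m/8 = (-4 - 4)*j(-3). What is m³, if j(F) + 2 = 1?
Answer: -262144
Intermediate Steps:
j(F) = -1 (j(F) = -2 + 1 = -1)
m = -64 (m = -8*(-4 - 4)*(-1) = -(-64)*(-1) = -8*8 = -64)
m³ = (-64)³ = -262144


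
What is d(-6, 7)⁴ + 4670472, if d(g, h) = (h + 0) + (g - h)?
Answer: 4671768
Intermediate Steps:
d(g, h) = g (d(g, h) = h + (g - h) = g)
d(-6, 7)⁴ + 4670472 = (-6)⁴ + 4670472 = 1296 + 4670472 = 4671768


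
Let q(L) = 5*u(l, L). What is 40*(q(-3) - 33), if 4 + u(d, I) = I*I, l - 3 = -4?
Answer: -320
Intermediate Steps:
l = -1 (l = 3 - 4 = -1)
u(d, I) = -4 + I² (u(d, I) = -4 + I*I = -4 + I²)
q(L) = -20 + 5*L² (q(L) = 5*(-4 + L²) = -20 + 5*L²)
40*(q(-3) - 33) = 40*((-20 + 5*(-3)²) - 33) = 40*((-20 + 5*9) - 33) = 40*((-20 + 45) - 33) = 40*(25 - 33) = 40*(-8) = -320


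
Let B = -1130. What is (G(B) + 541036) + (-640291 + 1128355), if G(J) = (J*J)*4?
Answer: 6136700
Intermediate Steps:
G(J) = 4*J**2 (G(J) = J**2*4 = 4*J**2)
(G(B) + 541036) + (-640291 + 1128355) = (4*(-1130)**2 + 541036) + (-640291 + 1128355) = (4*1276900 + 541036) + 488064 = (5107600 + 541036) + 488064 = 5648636 + 488064 = 6136700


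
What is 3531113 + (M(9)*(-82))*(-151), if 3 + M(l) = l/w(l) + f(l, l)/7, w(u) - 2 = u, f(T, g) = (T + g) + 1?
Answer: 272403363/77 ≈ 3.5377e+6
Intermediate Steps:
f(T, g) = 1 + T + g
w(u) = 2 + u
M(l) = -20/7 + 2*l/7 + l/(2 + l) (M(l) = -3 + (l/(2 + l) + (1 + l + l)/7) = -3 + (l/(2 + l) + (1 + 2*l)*(1/7)) = -3 + (l/(2 + l) + (1/7 + 2*l/7)) = -3 + (1/7 + 2*l/7 + l/(2 + l)) = -20/7 + 2*l/7 + l/(2 + l))
3531113 + (M(9)*(-82))*(-151) = 3531113 + (((-40 - 9*9 + 2*9**2)/(7*(2 + 9)))*(-82))*(-151) = 3531113 + (((1/7)*(-40 - 81 + 2*81)/11)*(-82))*(-151) = 3531113 + (((1/7)*(1/11)*(-40 - 81 + 162))*(-82))*(-151) = 3531113 + (((1/7)*(1/11)*41)*(-82))*(-151) = 3531113 + ((41/77)*(-82))*(-151) = 3531113 - 3362/77*(-151) = 3531113 + 507662/77 = 272403363/77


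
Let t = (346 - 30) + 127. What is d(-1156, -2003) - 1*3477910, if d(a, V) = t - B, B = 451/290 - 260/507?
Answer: -39330163559/11310 ≈ -3.4775e+6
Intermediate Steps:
B = 11789/11310 (B = 451*(1/290) - 260*1/507 = 451/290 - 20/39 = 11789/11310 ≈ 1.0424)
t = 443 (t = 316 + 127 = 443)
d(a, V) = 4998541/11310 (d(a, V) = 443 - 1*11789/11310 = 443 - 11789/11310 = 4998541/11310)
d(-1156, -2003) - 1*3477910 = 4998541/11310 - 1*3477910 = 4998541/11310 - 3477910 = -39330163559/11310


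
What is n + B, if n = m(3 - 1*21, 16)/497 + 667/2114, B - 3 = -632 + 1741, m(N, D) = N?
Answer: 166946449/150094 ≈ 1112.3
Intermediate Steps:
B = 1112 (B = 3 + (-632 + 1741) = 3 + 1109 = 1112)
n = 41921/150094 (n = (3 - 1*21)/497 + 667/2114 = (3 - 21)*(1/497) + 667*(1/2114) = -18*1/497 + 667/2114 = -18/497 + 667/2114 = 41921/150094 ≈ 0.27930)
n + B = 41921/150094 + 1112 = 166946449/150094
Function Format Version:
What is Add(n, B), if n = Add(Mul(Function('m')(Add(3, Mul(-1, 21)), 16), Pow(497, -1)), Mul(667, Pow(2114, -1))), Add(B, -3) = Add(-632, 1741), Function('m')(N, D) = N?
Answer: Rational(166946449, 150094) ≈ 1112.3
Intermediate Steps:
B = 1112 (B = Add(3, Add(-632, 1741)) = Add(3, 1109) = 1112)
n = Rational(41921, 150094) (n = Add(Mul(Add(3, Mul(-1, 21)), Pow(497, -1)), Mul(667, Pow(2114, -1))) = Add(Mul(Add(3, -21), Rational(1, 497)), Mul(667, Rational(1, 2114))) = Add(Mul(-18, Rational(1, 497)), Rational(667, 2114)) = Add(Rational(-18, 497), Rational(667, 2114)) = Rational(41921, 150094) ≈ 0.27930)
Add(n, B) = Add(Rational(41921, 150094), 1112) = Rational(166946449, 150094)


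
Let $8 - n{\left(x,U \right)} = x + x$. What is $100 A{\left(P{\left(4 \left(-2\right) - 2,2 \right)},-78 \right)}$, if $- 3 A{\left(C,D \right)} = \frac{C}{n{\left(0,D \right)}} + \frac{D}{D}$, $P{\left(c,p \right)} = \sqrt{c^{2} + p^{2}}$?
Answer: $- \frac{100}{3} - \frac{25 \sqrt{26}}{3} \approx -75.825$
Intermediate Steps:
$n{\left(x,U \right)} = 8 - 2 x$ ($n{\left(x,U \right)} = 8 - \left(x + x\right) = 8 - 2 x$)
$A{\left(C,D \right)} = - \frac{1}{3} - \frac{C}{24}$ ($A{\left(C,D \right)} = - \frac{\frac{C}{8 - 0} + \frac{D}{D}}{3} = - \frac{\frac{C}{8 + 0} + 1}{3} = - \frac{\frac{C}{8} + 1}{3} = - \frac{1 + \frac{C}{8}}{3} = - \frac{1}{3} - \frac{C}{24}$)
$100 A{\left(P{\left(4 \left(-2\right) - 2,2 \right)},-78 \right)} = 100 \left(- \frac{1}{3} - \frac{\sqrt{\left(4 \left(-2\right) - 2\right)^{2} + 2^{2}}}{24}\right) = 100 \left(- \frac{1}{3} - \frac{\sqrt{\left(-8 - 2\right)^{2} + 4}}{24}\right) = 100 \left(- \frac{1}{3} - \frac{\sqrt{\left(-10\right)^{2} + 4}}{24}\right) = 100 \left(- \frac{1}{3} - \frac{\sqrt{100 + 4}}{24}\right) = 100 \left(- \frac{1}{3} - \frac{\sqrt{104}}{24}\right) = 100 \left(- \frac{1}{3} - \frac{2 \sqrt{26}}{24}\right) = 100 \left(- \frac{1}{3} - \frac{\sqrt{26}}{12}\right) = - \frac{100}{3} - \frac{25 \sqrt{26}}{3}$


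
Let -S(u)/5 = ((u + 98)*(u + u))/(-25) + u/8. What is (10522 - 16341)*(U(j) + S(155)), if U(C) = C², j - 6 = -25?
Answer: -742510219/8 ≈ -9.2814e+7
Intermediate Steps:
j = -19 (j = 6 - 25 = -19)
S(u) = -5*u/8 + 2*u*(98 + u)/5 (S(u) = -5*(((u + 98)*(u + u))/(-25) + u/8) = -5*(((98 + u)*(2*u))*(-1/25) + u*(⅛)) = -5*((2*u*(98 + u))*(-1/25) + u/8) = -5*(-2*u*(98 + u)/25 + u/8) = -5*(u/8 - 2*u*(98 + u)/25) = -5*u/8 + 2*u*(98 + u)/5)
(10522 - 16341)*(U(j) + S(155)) = (10522 - 16341)*((-19)² + (1/40)*155*(1543 + 16*155)) = -5819*(361 + (1/40)*155*(1543 + 2480)) = -5819*(361 + (1/40)*155*4023) = -5819*(361 + 124713/8) = -5819*127601/8 = -742510219/8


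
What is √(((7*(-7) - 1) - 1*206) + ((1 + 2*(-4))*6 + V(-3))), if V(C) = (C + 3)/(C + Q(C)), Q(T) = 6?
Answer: I*√298 ≈ 17.263*I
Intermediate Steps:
V(C) = (3 + C)/(6 + C) (V(C) = (C + 3)/(C + 6) = (3 + C)/(6 + C))
√(((7*(-7) - 1) - 1*206) + ((1 + 2*(-4))*6 + V(-3))) = √(((7*(-7) - 1) - 1*206) + ((1 + 2*(-4))*6 + (3 - 3)/(6 - 3))) = √(((-49 - 1) - 206) + ((1 - 8)*6 + 0/3)) = √((-50 - 206) + (-7*6 + (⅓)*0)) = √(-256 + (-42 + 0)) = √(-256 - 42) = √(-298) = I*√298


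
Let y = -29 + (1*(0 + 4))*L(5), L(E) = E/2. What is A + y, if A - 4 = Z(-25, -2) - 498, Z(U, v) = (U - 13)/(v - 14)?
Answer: -4085/8 ≈ -510.63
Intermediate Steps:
Z(U, v) = (-13 + U)/(-14 + v)
L(E) = E/2 (L(E) = E*(½) = E/2)
A = -3933/8 (A = 4 + ((-13 - 25)/(-14 - 2) - 498) = 4 + (-38/(-16) - 498) = 4 + (-1/16*(-38) - 498) = 4 + (19/8 - 498) = 4 - 3965/8 = -3933/8 ≈ -491.63)
y = -19 (y = -29 + (1*(0 + 4))*((½)*5) = -29 + (1*4)*(5/2) = -29 + 4*(5/2) = -29 + 10 = -19)
A + y = -3933/8 - 19 = -4085/8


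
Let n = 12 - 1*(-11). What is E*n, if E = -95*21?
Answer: -45885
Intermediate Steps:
E = -1995
n = 23 (n = 12 + 11 = 23)
E*n = -1995*23 = -45885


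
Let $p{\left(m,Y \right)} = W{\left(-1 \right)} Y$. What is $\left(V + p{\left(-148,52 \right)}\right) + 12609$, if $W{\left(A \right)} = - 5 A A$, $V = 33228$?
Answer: $45577$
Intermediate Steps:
$W{\left(A \right)} = - 5 A^{2}$
$p{\left(m,Y \right)} = - 5 Y$ ($p{\left(m,Y \right)} = - 5 \left(-1\right)^{2} Y = \left(-5\right) 1 Y = - 5 Y$)
$\left(V + p{\left(-148,52 \right)}\right) + 12609 = \left(33228 - 260\right) + 12609 = 32968 + 12609 = 45577$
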